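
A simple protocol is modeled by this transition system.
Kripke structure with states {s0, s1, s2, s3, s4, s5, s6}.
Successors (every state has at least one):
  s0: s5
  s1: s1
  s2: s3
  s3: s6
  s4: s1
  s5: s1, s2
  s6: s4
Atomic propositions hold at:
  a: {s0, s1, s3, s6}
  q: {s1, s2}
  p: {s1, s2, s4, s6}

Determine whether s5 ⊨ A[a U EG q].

EG q: greatest fixpoint, start Z0 = {s1, s2}, keep only states in Sat with some successor in Z. Z1 = {s1}; fixed.
Sat(EG q) = {s1}
A[a U EG q]: least fixpoint, start Z0 = Sat(EG q) = {s1}, add states in Sat(a) with every successor in Z. Already a fixed point.
Sat(A[a U EG q]) = {s1}
s5 ∉ Sat(A[a U EG q]) = {s1}, so the formula does not hold at s5.

No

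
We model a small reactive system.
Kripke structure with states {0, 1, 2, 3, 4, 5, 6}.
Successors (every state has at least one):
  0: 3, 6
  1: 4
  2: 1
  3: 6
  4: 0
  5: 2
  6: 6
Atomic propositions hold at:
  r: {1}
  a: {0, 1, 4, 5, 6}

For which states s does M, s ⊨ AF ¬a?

Sat(¬a) = {2, 3}
AF ¬a: least fixpoint, start Z0 = {2, 3}, add states with every successor in Z. Z1 = {2, 3, 5}; fixed.
Sat(AF ¬a) = {2, 3, 5}

{2, 3, 5}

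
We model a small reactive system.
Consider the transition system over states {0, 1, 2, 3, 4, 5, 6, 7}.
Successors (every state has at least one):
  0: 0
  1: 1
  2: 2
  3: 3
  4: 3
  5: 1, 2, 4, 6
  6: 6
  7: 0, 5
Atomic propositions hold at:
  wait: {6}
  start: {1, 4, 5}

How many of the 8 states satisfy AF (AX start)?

1

Sat(AX start) = {s : every successor in {1, 4, 5}} = {1}
AF (AX start): least fixpoint, start Z0 = {1}, add states with every successor in Z. Already a fixed point.
Sat(AF (AX start)) = {1}
|Sat(AF (AX start))| = |{1}| = 1.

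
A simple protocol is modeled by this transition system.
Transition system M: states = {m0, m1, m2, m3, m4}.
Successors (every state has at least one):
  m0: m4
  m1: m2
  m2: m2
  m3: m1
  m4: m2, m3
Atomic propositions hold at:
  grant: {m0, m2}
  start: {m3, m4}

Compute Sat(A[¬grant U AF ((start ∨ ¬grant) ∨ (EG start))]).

{m0, m1, m3, m4}

Sat(¬grant) = {m1, m3, m4}
Sat(start ∨ ¬grant) = {m1, m3, m4}
EG start: greatest fixpoint, start Z0 = {m3, m4}, keep only states in Sat with some successor in Z. Z1 = {m4}; Z2 = ∅; fixed.
Sat(EG start) = ∅
Sat((start ∨ ¬grant) ∨ (EG start)) = {m1, m3, m4}
AF ((start ∨ ¬grant) ∨ (EG start)): least fixpoint, start Z0 = {m1, m3, m4}, add states with every successor in Z. Z1 = {m0, m1, m3, m4}; fixed.
Sat(AF ((start ∨ ¬grant) ∨ (EG start))) = {m0, m1, m3, m4}
A[¬grant U AF ((start ∨ ¬grant) ∨ (EG start))]: least fixpoint, start Z0 = Sat(AF ((start ∨ ¬grant) ∨ (EG start))) = {m0, m1, m3, m4}, add states in Sat(¬grant) with every successor in Z. Already a fixed point.
Sat(A[¬grant U AF ((start ∨ ¬grant) ∨ (EG start))]) = {m0, m1, m3, m4}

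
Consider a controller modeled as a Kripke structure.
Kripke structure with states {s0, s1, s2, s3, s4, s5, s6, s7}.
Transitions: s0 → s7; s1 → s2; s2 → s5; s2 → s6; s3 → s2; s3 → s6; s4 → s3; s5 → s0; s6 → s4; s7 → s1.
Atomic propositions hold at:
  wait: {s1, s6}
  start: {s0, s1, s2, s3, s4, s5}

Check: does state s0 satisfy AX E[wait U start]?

E[wait U start]: least fixpoint, start Z0 = Sat(start) = {s0, s1, s2, s3, s4, s5}, add states in Sat(wait) with some successor in Z. Z1 = {s0, s1, s2, s3, s4, s5, s6}; fixed.
Sat(E[wait U start]) = {s0, s1, s2, s3, s4, s5, s6}
Sat(AX E[wait U start]) = {s : every successor in {s0, s1, s2, s3, s4, s5, s6}} = {s1, s2, s3, s4, s5, s6, s7}
s0 ∉ Sat(AX E[wait U start]) = {s1, s2, s3, s4, s5, s6, s7}, so the formula does not hold at s0.

No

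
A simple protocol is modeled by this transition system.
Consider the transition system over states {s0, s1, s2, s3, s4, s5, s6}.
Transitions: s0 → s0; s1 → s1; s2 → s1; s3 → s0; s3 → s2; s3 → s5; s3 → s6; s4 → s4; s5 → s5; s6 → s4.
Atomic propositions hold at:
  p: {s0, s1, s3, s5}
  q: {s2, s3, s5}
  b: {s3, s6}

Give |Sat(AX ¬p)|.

2

Sat(¬p) = {s2, s4, s6}
Sat(AX ¬p) = {s : every successor in {s2, s4, s6}} = {s4, s6}
|Sat(AX ¬p)| = |{s4, s6}| = 2.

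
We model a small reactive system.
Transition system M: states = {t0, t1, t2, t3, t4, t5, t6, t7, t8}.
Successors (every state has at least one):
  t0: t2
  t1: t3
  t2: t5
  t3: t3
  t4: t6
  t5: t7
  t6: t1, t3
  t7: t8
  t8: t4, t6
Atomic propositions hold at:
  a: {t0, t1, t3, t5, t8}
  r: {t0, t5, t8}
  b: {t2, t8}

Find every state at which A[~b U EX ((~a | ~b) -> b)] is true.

{t0, t5, t7}

Sat(~b) = {t0, t1, t3, t4, t5, t6, t7}
Sat(~a) = {t2, t4, t6, t7}
Sat(~a | ~b) = {t0, t1, t2, t3, t4, t5, t6, t7}
Sat((~a | ~b) -> b) = {t2, t8}
Sat(EX ((~a | ~b) -> b)) = {s : some successor in {t2, t8}} = {t0, t7}
A[~b U EX ((~a | ~b) -> b)]: least fixpoint, start Z0 = Sat(EX ((~a | ~b) -> b)) = {t0, t7}, add states in Sat(~b) with every successor in Z. Z1 = {t0, t5, t7}; fixed.
Sat(A[~b U EX ((~a | ~b) -> b)]) = {t0, t5, t7}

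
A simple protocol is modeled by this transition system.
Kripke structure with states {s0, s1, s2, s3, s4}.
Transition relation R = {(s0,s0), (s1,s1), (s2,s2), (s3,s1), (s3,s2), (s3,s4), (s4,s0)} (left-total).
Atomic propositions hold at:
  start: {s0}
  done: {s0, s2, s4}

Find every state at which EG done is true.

EG done: greatest fixpoint, start Z0 = {s0, s2, s4}, keep only states in Sat with some successor in Z. Already a fixed point.
Sat(EG done) = {s0, s2, s4}

{s0, s2, s4}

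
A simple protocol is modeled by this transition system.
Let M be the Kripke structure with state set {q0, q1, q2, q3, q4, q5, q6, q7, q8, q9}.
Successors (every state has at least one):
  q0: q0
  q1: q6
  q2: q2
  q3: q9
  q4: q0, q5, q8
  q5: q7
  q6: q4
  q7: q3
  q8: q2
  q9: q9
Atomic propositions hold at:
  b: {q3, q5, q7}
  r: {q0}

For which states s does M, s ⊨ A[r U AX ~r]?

{q1, q2, q3, q5, q6, q7, q8, q9}

Sat(~r) = {q1, q2, q3, q4, q5, q6, q7, q8, q9}
Sat(AX ~r) = {s : every successor in {q1, q2, q3, q4, q5, q6, q7, q8, q9}} = {q1, q2, q3, q5, q6, q7, q8, q9}
A[r U AX ~r]: least fixpoint, start Z0 = Sat(AX ~r) = {q1, q2, q3, q5, q6, q7, q8, q9}, add states in Sat(r) with every successor in Z. Already a fixed point.
Sat(A[r U AX ~r]) = {q1, q2, q3, q5, q6, q7, q8, q9}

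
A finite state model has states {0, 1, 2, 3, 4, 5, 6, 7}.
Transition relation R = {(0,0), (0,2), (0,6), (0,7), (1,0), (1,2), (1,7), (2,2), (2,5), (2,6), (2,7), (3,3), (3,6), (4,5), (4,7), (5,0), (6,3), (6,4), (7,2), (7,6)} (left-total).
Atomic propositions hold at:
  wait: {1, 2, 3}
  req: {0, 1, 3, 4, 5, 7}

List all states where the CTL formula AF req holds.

AF req: least fixpoint, start Z0 = {0, 1, 3, 4, 5, 7}, add states with every successor in Z. Z1 = {0, 1, 3, 4, 5, 6, 7}; fixed.
Sat(AF req) = {0, 1, 3, 4, 5, 6, 7}

{0, 1, 3, 4, 5, 6, 7}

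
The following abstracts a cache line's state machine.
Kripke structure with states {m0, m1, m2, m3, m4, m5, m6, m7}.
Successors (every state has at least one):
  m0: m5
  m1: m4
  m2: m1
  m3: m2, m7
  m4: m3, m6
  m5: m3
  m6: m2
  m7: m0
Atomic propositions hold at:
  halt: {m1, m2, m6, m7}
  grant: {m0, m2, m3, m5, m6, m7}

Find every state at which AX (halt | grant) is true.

{m0, m2, m3, m4, m5, m6, m7}

Sat(halt | grant) = {m0, m1, m2, m3, m5, m6, m7}
Sat(AX (halt | grant)) = {s : every successor in {m0, m1, m2, m3, m5, m6, m7}} = {m0, m2, m3, m4, m5, m6, m7}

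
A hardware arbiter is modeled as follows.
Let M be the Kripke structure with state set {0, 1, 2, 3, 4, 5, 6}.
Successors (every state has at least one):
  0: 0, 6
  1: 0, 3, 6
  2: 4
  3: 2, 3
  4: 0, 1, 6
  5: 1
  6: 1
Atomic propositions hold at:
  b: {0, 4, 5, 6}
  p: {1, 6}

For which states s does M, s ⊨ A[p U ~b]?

{1, 2, 3, 6}

Sat(~b) = {1, 2, 3}
A[p U ~b]: least fixpoint, start Z0 = Sat(~b) = {1, 2, 3}, add states in Sat(p) with every successor in Z. Z1 = {1, 2, 3, 6}; fixed.
Sat(A[p U ~b]) = {1, 2, 3, 6}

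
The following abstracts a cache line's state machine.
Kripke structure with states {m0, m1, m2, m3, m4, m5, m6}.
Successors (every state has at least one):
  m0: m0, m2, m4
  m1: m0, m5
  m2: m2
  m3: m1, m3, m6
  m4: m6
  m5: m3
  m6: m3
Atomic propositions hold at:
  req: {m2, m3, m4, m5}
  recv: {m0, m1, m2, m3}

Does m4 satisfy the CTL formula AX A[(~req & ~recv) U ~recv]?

Yes

Sat(~req) = {m0, m1, m6}
Sat(~recv) = {m4, m5, m6}
Sat(~req & ~recv) = {m6}
A[(~req & ~recv) U ~recv]: least fixpoint, start Z0 = Sat(~recv) = {m4, m5, m6}, add states in Sat(~req & ~recv) with every successor in Z. Already a fixed point.
Sat(A[(~req & ~recv) U ~recv]) = {m4, m5, m6}
Sat(AX A[(~req & ~recv) U ~recv]) = {s : every successor in {m4, m5, m6}} = {m4}
m4 ∈ Sat(AX A[(~req & ~recv) U ~recv]) = {m4}, so the formula holds at m4.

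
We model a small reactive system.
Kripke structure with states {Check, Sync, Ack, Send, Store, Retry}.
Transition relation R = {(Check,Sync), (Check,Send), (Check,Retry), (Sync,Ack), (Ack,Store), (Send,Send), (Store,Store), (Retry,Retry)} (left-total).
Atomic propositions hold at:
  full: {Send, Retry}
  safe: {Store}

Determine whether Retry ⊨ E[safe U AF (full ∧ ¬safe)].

Sat(¬safe) = {Check, Sync, Ack, Send, Retry}
Sat(full ∧ ¬safe) = {Send, Retry}
AF (full ∧ ¬safe): least fixpoint, start Z0 = {Send, Retry}, add states with every successor in Z. Already a fixed point.
Sat(AF (full ∧ ¬safe)) = {Send, Retry}
E[safe U AF (full ∧ ¬safe)]: least fixpoint, start Z0 = Sat(AF (full ∧ ¬safe)) = {Send, Retry}, add states in Sat(safe) with some successor in Z. Already a fixed point.
Sat(E[safe U AF (full ∧ ¬safe)]) = {Send, Retry}
Retry ∈ Sat(E[safe U AF (full ∧ ¬safe)]) = {Send, Retry}, so the formula holds at Retry.

Yes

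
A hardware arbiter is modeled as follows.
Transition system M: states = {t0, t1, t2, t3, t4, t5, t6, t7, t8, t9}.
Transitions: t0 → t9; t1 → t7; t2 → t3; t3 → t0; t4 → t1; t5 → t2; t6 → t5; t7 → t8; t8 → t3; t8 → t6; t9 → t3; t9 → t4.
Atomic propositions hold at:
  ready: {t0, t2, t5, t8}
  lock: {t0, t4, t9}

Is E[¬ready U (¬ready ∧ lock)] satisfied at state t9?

Yes

Sat(¬ready) = {t1, t3, t4, t6, t7, t9}
Sat(¬ready ∧ lock) = {t4, t9}
E[¬ready U (¬ready ∧ lock)]: least fixpoint, start Z0 = Sat((¬ready ∧ lock)) = {t4, t9}, add states in Sat(¬ready) with some successor in Z. Already a fixed point.
Sat(E[¬ready U (¬ready ∧ lock)]) = {t4, t9}
t9 ∈ Sat(E[¬ready U (¬ready ∧ lock)]) = {t4, t9}, so the formula holds at t9.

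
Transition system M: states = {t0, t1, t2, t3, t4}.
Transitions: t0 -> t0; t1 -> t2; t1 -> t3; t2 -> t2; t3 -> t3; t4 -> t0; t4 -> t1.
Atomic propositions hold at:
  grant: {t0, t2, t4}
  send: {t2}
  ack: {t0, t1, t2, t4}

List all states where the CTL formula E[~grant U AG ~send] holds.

{t0, t1, t3}

Sat(~grant) = {t1, t3}
Sat(~send) = {t0, t1, t3, t4}
AG ~send: greatest fixpoint, start Z0 = {t0, t1, t3, t4}, keep only states in Sat with every successor in Z. Z1 = {t0, t3, t4}; Z2 = {t0, t3}; fixed.
Sat(AG ~send) = {t0, t3}
E[~grant U AG ~send]: least fixpoint, start Z0 = Sat(AG ~send) = {t0, t3}, add states in Sat(~grant) with some successor in Z. Z1 = {t0, t1, t3}; fixed.
Sat(E[~grant U AG ~send]) = {t0, t1, t3}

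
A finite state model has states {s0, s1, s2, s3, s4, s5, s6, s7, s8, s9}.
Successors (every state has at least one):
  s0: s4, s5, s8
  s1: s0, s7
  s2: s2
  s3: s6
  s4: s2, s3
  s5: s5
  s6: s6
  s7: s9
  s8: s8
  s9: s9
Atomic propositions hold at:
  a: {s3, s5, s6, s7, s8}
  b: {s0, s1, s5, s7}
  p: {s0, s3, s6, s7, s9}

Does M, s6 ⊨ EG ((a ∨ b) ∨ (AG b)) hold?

Sat(a ∨ b) = {s0, s1, s3, s5, s6, s7, s8}
AG b: greatest fixpoint, start Z0 = {s0, s1, s5, s7}, keep only states in Sat with every successor in Z. Z1 = {s1, s5}; Z2 = {s5}; fixed.
Sat(AG b) = {s5}
Sat((a ∨ b) ∨ (AG b)) = {s0, s1, s3, s5, s6, s7, s8}
EG ((a ∨ b) ∨ (AG b)): greatest fixpoint, start Z0 = {s0, s1, s3, s5, s6, s7, s8}, keep only states in Sat with some successor in Z. Z1 = {s0, s1, s3, s5, s6, s8}; fixed.
Sat(EG ((a ∨ b) ∨ (AG b))) = {s0, s1, s3, s5, s6, s8}
s6 ∈ Sat(EG ((a ∨ b) ∨ (AG b))) = {s0, s1, s3, s5, s6, s8}, so the formula holds at s6.

Yes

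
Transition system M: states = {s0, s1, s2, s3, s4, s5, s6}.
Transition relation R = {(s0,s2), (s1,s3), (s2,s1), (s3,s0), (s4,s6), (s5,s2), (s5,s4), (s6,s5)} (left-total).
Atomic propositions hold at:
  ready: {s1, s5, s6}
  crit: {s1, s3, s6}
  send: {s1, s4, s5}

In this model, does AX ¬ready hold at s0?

Yes

Sat(¬ready) = {s0, s2, s3, s4}
Sat(AX ¬ready) = {s : every successor in {s0, s2, s3, s4}} = {s0, s1, s3, s5}
s0 ∈ Sat(AX ¬ready) = {s0, s1, s3, s5}, so the formula holds at s0.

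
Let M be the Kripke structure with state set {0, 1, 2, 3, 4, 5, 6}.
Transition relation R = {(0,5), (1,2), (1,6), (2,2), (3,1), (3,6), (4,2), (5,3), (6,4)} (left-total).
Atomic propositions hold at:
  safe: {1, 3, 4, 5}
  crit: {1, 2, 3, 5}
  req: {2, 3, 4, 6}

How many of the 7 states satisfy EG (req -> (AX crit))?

3

Sat(AX crit) = {s : every successor in {1, 2, 3, 5}} = {0, 2, 4, 5}
Sat(req -> (AX crit)) = {0, 1, 2, 4, 5}
EG (req -> (AX crit)): greatest fixpoint, start Z0 = {0, 1, 2, 4, 5}, keep only states in Sat with some successor in Z. Z1 = {0, 1, 2, 4}; Z2 = {1, 2, 4}; fixed.
Sat(EG (req -> (AX crit))) = {1, 2, 4}
|Sat(EG (req -> (AX crit)))| = |{1, 2, 4}| = 3.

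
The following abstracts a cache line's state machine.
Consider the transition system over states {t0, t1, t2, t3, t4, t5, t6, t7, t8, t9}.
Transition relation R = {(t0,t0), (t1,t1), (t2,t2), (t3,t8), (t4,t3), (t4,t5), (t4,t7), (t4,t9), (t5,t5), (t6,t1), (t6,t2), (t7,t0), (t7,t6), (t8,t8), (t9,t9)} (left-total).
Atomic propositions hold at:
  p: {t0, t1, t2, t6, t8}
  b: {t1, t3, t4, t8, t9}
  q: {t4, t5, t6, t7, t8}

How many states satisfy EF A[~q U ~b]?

6

Sat(~q) = {t0, t1, t2, t3, t9}
Sat(~b) = {t0, t2, t5, t6, t7}
A[~q U ~b]: least fixpoint, start Z0 = Sat(~b) = {t0, t2, t5, t6, t7}, add states in Sat(~q) with every successor in Z. Already a fixed point.
Sat(A[~q U ~b]) = {t0, t2, t5, t6, t7}
EF A[~q U ~b]: least fixpoint, start Z0 = {t0, t2, t5, t6, t7}, add states with some successor in Z. Z1 = {t0, t2, t4, t5, t6, t7}; fixed.
Sat(EF A[~q U ~b]) = {t0, t2, t4, t5, t6, t7}
|Sat(EF A[~q U ~b])| = |{t0, t2, t4, t5, t6, t7}| = 6.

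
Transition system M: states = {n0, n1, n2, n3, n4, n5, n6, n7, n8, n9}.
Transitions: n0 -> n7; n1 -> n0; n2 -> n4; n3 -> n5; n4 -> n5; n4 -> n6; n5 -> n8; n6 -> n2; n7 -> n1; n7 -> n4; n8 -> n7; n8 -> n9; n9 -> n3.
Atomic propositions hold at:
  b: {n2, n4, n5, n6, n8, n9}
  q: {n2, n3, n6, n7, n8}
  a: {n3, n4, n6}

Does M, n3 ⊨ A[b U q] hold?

Yes

A[b U q]: least fixpoint, start Z0 = Sat(q) = {n2, n3, n6, n7, n8}, add states in Sat(b) with every successor in Z. Z1 = {n2, n3, n5, n6, n7, n8, n9}; Z2 = {n2, n3, n4, n5, n6, n7, n8, n9}; fixed.
Sat(A[b U q]) = {n2, n3, n4, n5, n6, n7, n8, n9}
n3 ∈ Sat(A[b U q]) = {n2, n3, n4, n5, n6, n7, n8, n9}, so the formula holds at n3.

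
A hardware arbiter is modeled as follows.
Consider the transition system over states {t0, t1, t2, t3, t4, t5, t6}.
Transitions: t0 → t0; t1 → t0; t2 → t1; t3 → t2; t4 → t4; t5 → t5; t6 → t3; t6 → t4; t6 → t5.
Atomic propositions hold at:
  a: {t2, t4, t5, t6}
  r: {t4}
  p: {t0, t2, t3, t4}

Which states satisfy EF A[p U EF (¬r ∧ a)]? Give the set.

Sat(¬r) = {t0, t1, t2, t3, t5, t6}
Sat(¬r ∧ a) = {t2, t5, t6}
EF (¬r ∧ a): least fixpoint, start Z0 = {t2, t5, t6}, add states with some successor in Z. Z1 = {t2, t3, t5, t6}; fixed.
Sat(EF (¬r ∧ a)) = {t2, t3, t5, t6}
A[p U EF (¬r ∧ a)]: least fixpoint, start Z0 = Sat(EF (¬r ∧ a)) = {t2, t3, t5, t6}, add states in Sat(p) with every successor in Z. Already a fixed point.
Sat(A[p U EF (¬r ∧ a)]) = {t2, t3, t5, t6}
EF A[p U EF (¬r ∧ a)]: least fixpoint, start Z0 = {t2, t3, t5, t6}, add states with some successor in Z. Already a fixed point.
Sat(EF A[p U EF (¬r ∧ a)]) = {t2, t3, t5, t6}

{t2, t3, t5, t6}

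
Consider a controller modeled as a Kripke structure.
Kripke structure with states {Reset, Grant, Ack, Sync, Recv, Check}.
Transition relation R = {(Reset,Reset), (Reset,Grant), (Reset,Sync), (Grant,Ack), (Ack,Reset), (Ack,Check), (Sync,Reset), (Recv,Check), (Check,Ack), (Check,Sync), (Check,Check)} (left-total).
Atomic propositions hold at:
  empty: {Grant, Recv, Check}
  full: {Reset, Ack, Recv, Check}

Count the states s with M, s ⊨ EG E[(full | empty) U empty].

Sat(full | empty) = {Reset, Grant, Ack, Recv, Check}
E[(full | empty) U empty]: least fixpoint, start Z0 = Sat(empty) = {Grant, Recv, Check}, add states in Sat(full | empty) with some successor in Z. Z1 = {Reset, Grant, Ack, Recv, Check}; fixed.
Sat(E[(full | empty) U empty]) = {Reset, Grant, Ack, Recv, Check}
EG E[(full | empty) U empty]: greatest fixpoint, start Z0 = {Reset, Grant, Ack, Recv, Check}, keep only states in Sat with some successor in Z. Already a fixed point.
Sat(EG E[(full | empty) U empty]) = {Reset, Grant, Ack, Recv, Check}
|Sat(EG E[(full | empty) U empty])| = |{Reset, Grant, Ack, Recv, Check}| = 5.

5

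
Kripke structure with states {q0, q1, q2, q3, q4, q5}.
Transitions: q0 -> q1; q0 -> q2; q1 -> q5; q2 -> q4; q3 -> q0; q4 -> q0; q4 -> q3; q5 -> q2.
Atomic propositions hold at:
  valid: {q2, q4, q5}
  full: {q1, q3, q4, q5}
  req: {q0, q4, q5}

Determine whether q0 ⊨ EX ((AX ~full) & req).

Sat(~full) = {q0, q2}
Sat(AX ~full) = {s : every successor in {q0, q2}} = {q3, q5}
Sat((AX ~full) & req) = {q5}
Sat(EX ((AX ~full) & req)) = {s : some successor in {q5}} = {q1}
q0 ∉ Sat(EX ((AX ~full) & req)) = {q1}, so the formula does not hold at q0.

No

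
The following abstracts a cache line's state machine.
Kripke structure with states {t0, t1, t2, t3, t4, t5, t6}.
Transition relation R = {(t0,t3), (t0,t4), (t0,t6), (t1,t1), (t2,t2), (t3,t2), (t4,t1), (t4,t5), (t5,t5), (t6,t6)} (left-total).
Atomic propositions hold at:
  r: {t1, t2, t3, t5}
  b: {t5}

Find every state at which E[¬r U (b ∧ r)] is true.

Sat(¬r) = {t0, t4, t6}
Sat(b ∧ r) = {t5}
E[¬r U (b ∧ r)]: least fixpoint, start Z0 = Sat((b ∧ r)) = {t5}, add states in Sat(¬r) with some successor in Z. Z1 = {t4, t5}; Z2 = {t0, t4, t5}; fixed.
Sat(E[¬r U (b ∧ r)]) = {t0, t4, t5}

{t0, t4, t5}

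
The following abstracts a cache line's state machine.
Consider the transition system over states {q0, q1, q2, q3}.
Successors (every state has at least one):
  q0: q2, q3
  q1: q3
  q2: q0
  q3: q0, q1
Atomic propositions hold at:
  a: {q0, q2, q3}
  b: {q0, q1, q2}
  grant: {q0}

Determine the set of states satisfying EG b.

EG b: greatest fixpoint, start Z0 = {q0, q1, q2}, keep only states in Sat with some successor in Z. Z1 = {q0, q2}; fixed.
Sat(EG b) = {q0, q2}

{q0, q2}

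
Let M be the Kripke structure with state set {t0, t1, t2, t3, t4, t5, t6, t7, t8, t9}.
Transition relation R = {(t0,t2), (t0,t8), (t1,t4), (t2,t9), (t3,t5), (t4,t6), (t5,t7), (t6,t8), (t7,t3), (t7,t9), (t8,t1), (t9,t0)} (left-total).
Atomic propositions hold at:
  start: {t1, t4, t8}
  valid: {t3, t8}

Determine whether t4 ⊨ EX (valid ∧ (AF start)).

AF start: least fixpoint, start Z0 = {t1, t4, t8}, add states with every successor in Z. Z1 = {t1, t4, t6, t8}; fixed.
Sat(AF start) = {t1, t4, t6, t8}
Sat(valid ∧ (AF start)) = {t8}
Sat(EX (valid ∧ (AF start))) = {s : some successor in {t8}} = {t0, t6}
t4 ∉ Sat(EX (valid ∧ (AF start))) = {t0, t6}, so the formula does not hold at t4.

No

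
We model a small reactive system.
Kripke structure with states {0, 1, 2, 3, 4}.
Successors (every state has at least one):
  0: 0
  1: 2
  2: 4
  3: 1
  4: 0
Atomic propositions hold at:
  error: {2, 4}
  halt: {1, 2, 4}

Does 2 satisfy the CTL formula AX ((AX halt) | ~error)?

Sat(AX halt) = {s : every successor in {1, 2, 4}} = {1, 2, 3}
Sat(~error) = {0, 1, 3}
Sat((AX halt) | ~error) = {0, 1, 2, 3}
Sat(AX ((AX halt) | ~error)) = {s : every successor in {0, 1, 2, 3}} = {0, 1, 3, 4}
2 ∉ Sat(AX ((AX halt) | ~error)) = {0, 1, 3, 4}, so the formula does not hold at 2.

No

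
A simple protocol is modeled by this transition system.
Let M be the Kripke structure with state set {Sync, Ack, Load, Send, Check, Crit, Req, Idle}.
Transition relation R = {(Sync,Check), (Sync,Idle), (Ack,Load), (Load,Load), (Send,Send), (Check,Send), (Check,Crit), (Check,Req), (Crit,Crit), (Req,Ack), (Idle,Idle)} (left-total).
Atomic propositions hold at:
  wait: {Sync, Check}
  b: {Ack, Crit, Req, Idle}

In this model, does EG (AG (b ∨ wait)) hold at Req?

Sat(b ∨ wait) = {Sync, Ack, Check, Crit, Req, Idle}
AG (b ∨ wait): greatest fixpoint, start Z0 = {Sync, Ack, Check, Crit, Req, Idle}, keep only states in Sat with every successor in Z. Z1 = {Sync, Crit, Req, Idle}; Z2 = {Crit, Idle}; fixed.
Sat(AG (b ∨ wait)) = {Crit, Idle}
EG (AG (b ∨ wait)): greatest fixpoint, start Z0 = {Crit, Idle}, keep only states in Sat with some successor in Z. Already a fixed point.
Sat(EG (AG (b ∨ wait))) = {Crit, Idle}
Req ∉ Sat(EG (AG (b ∨ wait))) = {Crit, Idle}, so the formula does not hold at Req.

No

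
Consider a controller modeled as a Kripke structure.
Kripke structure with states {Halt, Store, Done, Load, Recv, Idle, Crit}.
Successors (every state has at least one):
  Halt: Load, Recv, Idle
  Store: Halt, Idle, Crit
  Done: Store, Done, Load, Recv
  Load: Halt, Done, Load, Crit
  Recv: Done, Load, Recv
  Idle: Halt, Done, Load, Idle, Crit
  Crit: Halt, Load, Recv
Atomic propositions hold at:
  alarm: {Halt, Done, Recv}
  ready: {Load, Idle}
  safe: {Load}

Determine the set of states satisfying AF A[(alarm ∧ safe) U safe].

Sat(alarm ∧ safe) = ∅
A[(alarm ∧ safe) U safe]: least fixpoint, start Z0 = Sat(safe) = {Load}, add states in Sat(alarm ∧ safe) with every successor in Z. Already a fixed point.
Sat(A[(alarm ∧ safe) U safe]) = {Load}
AF A[(alarm ∧ safe) U safe]: least fixpoint, start Z0 = {Load}, add states with every successor in Z. Already a fixed point.
Sat(AF A[(alarm ∧ safe) U safe]) = {Load}

{Load}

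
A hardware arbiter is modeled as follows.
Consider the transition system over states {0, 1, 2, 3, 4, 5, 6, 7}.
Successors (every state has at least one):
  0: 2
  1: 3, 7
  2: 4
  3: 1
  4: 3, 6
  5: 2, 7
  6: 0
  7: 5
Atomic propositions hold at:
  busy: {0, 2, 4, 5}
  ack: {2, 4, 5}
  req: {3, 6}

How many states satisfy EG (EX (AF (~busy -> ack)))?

7

Sat(~busy) = {1, 3, 6, 7}
Sat(~busy -> ack) = {0, 2, 4, 5}
AF (~busy -> ack): least fixpoint, start Z0 = {0, 2, 4, 5}, add states with every successor in Z. Z1 = {0, 2, 4, 5, 6, 7}; fixed.
Sat(AF (~busy -> ack)) = {0, 2, 4, 5, 6, 7}
Sat(EX (AF (~busy -> ack))) = {s : some successor in {0, 2, 4, 5, 6, 7}} = {0, 1, 2, 4, 5, 6, 7}
EG (EX (AF (~busy -> ack))): greatest fixpoint, start Z0 = {0, 1, 2, 4, 5, 6, 7}, keep only states in Sat with some successor in Z. Already a fixed point.
Sat(EG (EX (AF (~busy -> ack)))) = {0, 1, 2, 4, 5, 6, 7}
|Sat(EG (EX (AF (~busy -> ack))))| = |{0, 1, 2, 4, 5, 6, 7}| = 7.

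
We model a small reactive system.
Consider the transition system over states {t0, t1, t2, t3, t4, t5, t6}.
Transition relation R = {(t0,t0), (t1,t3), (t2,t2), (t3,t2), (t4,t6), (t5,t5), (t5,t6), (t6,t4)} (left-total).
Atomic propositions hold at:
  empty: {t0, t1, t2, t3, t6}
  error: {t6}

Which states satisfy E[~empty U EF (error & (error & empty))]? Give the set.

Sat(~empty) = {t4, t5}
Sat(error & empty) = {t6}
Sat(error & (error & empty)) = {t6}
EF (error & (error & empty)): least fixpoint, start Z0 = {t6}, add states with some successor in Z. Z1 = {t4, t5, t6}; fixed.
Sat(EF (error & (error & empty))) = {t4, t5, t6}
E[~empty U EF (error & (error & empty))]: least fixpoint, start Z0 = Sat(EF (error & (error & empty))) = {t4, t5, t6}, add states in Sat(~empty) with some successor in Z. Already a fixed point.
Sat(E[~empty U EF (error & (error & empty))]) = {t4, t5, t6}

{t4, t5, t6}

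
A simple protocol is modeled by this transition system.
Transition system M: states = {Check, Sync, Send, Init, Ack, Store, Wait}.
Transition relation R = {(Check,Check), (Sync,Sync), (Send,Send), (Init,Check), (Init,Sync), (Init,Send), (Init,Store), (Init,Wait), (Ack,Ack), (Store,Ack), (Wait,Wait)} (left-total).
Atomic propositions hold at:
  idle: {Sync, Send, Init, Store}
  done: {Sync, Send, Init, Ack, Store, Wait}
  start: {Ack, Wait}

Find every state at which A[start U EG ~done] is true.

{Check}

Sat(~done) = {Check}
EG ~done: greatest fixpoint, start Z0 = {Check}, keep only states in Sat with some successor in Z. Already a fixed point.
Sat(EG ~done) = {Check}
A[start U EG ~done]: least fixpoint, start Z0 = Sat(EG ~done) = {Check}, add states in Sat(start) with every successor in Z. Already a fixed point.
Sat(A[start U EG ~done]) = {Check}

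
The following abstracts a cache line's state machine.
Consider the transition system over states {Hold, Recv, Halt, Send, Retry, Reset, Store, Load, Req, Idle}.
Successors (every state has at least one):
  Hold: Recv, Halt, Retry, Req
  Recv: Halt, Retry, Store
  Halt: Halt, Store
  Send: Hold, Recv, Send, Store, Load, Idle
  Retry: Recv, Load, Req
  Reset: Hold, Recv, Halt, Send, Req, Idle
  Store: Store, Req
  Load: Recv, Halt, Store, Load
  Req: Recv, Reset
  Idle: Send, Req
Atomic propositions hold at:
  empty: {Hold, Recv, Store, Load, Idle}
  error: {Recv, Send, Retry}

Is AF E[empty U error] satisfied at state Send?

Yes

E[empty U error]: least fixpoint, start Z0 = Sat(error) = {Recv, Send, Retry}, add states in Sat(empty) with some successor in Z. Z1 = {Hold, Recv, Send, Retry, Load, Idle}; fixed.
Sat(E[empty U error]) = {Hold, Recv, Send, Retry, Load, Idle}
AF E[empty U error]: least fixpoint, start Z0 = {Hold, Recv, Send, Retry, Load, Idle}, add states with every successor in Z. Already a fixed point.
Sat(AF E[empty U error]) = {Hold, Recv, Send, Retry, Load, Idle}
Send ∈ Sat(AF E[empty U error]) = {Hold, Recv, Send, Retry, Load, Idle}, so the formula holds at Send.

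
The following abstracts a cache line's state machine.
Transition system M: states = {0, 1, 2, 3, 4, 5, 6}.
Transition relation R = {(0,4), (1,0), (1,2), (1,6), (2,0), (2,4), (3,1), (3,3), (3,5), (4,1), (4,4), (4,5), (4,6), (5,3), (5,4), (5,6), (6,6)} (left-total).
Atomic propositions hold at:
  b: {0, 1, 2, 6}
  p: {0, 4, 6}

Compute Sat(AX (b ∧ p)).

{6}

Sat(b ∧ p) = {0, 6}
Sat(AX (b ∧ p)) = {s : every successor in {0, 6}} = {6}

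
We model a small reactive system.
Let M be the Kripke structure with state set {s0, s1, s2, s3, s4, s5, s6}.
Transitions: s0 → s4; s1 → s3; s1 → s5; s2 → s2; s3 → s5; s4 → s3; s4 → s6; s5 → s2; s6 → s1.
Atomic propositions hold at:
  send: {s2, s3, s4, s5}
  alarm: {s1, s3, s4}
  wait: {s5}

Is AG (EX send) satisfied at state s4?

No

Sat(EX send) = {s : some successor in {s2, s3, s4, s5}} = {s0, s1, s2, s3, s4, s5}
AG (EX send): greatest fixpoint, start Z0 = {s0, s1, s2, s3, s4, s5}, keep only states in Sat with every successor in Z. Z1 = {s0, s1, s2, s3, s5}; Z2 = {s1, s2, s3, s5}; fixed.
Sat(AG (EX send)) = {s1, s2, s3, s5}
s4 ∉ Sat(AG (EX send)) = {s1, s2, s3, s5}, so the formula does not hold at s4.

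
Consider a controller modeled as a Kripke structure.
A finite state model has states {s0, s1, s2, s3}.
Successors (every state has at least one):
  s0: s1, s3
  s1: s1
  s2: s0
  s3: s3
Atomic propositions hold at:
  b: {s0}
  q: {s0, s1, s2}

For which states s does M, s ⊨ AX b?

{s2}

Sat(AX b) = {s : every successor in {s0}} = {s2}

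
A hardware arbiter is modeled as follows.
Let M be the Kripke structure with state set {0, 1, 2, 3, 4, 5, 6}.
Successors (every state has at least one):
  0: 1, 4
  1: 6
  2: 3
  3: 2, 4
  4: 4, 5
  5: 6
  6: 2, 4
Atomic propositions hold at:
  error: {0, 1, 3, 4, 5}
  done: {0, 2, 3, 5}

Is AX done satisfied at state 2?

Yes

Sat(AX done) = {s : every successor in {0, 2, 3, 5}} = {2}
2 ∈ Sat(AX done) = {2}, so the formula holds at 2.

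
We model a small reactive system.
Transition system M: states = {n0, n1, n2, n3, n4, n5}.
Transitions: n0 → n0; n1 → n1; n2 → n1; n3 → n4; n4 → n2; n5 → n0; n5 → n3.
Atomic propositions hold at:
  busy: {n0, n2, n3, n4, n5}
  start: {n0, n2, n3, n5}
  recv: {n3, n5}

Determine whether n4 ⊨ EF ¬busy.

Sat(¬busy) = {n1}
EF ¬busy: least fixpoint, start Z0 = {n1}, add states with some successor in Z. Z1 = {n1, n2}; Z2 = {n1, n2, n4}; Z3 = {n1, n2, n3, n4}; Z4 = {n1, n2, n3, n4, n5}; fixed.
Sat(EF ¬busy) = {n1, n2, n3, n4, n5}
n4 ∈ Sat(EF ¬busy) = {n1, n2, n3, n4, n5}, so the formula holds at n4.

Yes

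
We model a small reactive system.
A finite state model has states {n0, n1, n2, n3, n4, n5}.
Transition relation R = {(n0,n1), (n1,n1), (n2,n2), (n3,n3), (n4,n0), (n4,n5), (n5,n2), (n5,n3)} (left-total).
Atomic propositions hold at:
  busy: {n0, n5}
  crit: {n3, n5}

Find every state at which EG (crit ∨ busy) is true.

Sat(crit ∨ busy) = {n0, n3, n5}
EG (crit ∨ busy): greatest fixpoint, start Z0 = {n0, n3, n5}, keep only states in Sat with some successor in Z. Z1 = {n3, n5}; fixed.
Sat(EG (crit ∨ busy)) = {n3, n5}

{n3, n5}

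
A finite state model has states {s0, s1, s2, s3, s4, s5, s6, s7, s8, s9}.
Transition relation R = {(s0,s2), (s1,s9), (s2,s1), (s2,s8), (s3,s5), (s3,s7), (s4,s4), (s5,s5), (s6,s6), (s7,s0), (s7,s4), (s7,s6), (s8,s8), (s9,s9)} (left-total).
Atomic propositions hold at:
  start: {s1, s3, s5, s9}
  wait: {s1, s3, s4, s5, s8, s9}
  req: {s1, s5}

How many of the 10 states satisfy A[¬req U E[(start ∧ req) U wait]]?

8

Sat(¬req) = {s0, s2, s3, s4, s6, s7, s8, s9}
Sat(start ∧ req) = {s1, s5}
E[(start ∧ req) U wait]: least fixpoint, start Z0 = Sat(wait) = {s1, s3, s4, s5, s8, s9}, add states in Sat(start ∧ req) with some successor in Z. Already a fixed point.
Sat(E[(start ∧ req) U wait]) = {s1, s3, s4, s5, s8, s9}
A[¬req U E[(start ∧ req) U wait]]: least fixpoint, start Z0 = Sat(E[(start ∧ req) U wait]) = {s1, s3, s4, s5, s8, s9}, add states in Sat(¬req) with every successor in Z. Z1 = {s1, s2, s3, s4, s5, s8, s9}; Z2 = {s0, s1, s2, s3, s4, s5, s8, s9}; fixed.
Sat(A[¬req U E[(start ∧ req) U wait]]) = {s0, s1, s2, s3, s4, s5, s8, s9}
|Sat(A[¬req U E[(start ∧ req) U wait]])| = |{s0, s1, s2, s3, s4, s5, s8, s9}| = 8.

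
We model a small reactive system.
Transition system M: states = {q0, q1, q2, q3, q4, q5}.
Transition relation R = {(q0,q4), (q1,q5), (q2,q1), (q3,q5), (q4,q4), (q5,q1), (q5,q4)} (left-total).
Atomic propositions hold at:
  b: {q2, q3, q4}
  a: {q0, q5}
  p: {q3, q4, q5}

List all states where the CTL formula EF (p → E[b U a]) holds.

{q0, q1, q2, q3, q5}

E[b U a]: least fixpoint, start Z0 = Sat(a) = {q0, q5}, add states in Sat(b) with some successor in Z. Z1 = {q0, q3, q5}; fixed.
Sat(E[b U a]) = {q0, q3, q5}
Sat(p → E[b U a]) = {q0, q1, q2, q3, q5}
EF (p → E[b U a]): least fixpoint, start Z0 = {q0, q1, q2, q3, q5}, add states with some successor in Z. Already a fixed point.
Sat(EF (p → E[b U a])) = {q0, q1, q2, q3, q5}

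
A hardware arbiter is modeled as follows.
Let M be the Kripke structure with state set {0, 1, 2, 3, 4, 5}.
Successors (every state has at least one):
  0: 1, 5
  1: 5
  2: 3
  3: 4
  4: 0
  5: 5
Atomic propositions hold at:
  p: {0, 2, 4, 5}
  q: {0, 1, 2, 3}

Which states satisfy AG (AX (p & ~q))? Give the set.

Sat(~q) = {4, 5}
Sat(p & ~q) = {4, 5}
Sat(AX (p & ~q)) = {s : every successor in {4, 5}} = {1, 3, 5}
AG (AX (p & ~q)): greatest fixpoint, start Z0 = {1, 3, 5}, keep only states in Sat with every successor in Z. Z1 = {1, 5}; fixed.
Sat(AG (AX (p & ~q))) = {1, 5}

{1, 5}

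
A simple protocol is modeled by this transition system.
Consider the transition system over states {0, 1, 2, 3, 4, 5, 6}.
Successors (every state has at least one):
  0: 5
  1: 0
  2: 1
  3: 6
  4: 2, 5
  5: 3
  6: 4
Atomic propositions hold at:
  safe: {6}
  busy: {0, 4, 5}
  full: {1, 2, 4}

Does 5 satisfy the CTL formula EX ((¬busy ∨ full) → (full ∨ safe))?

Sat(¬busy) = {1, 2, 3, 6}
Sat(¬busy ∨ full) = {1, 2, 3, 4, 6}
Sat(full ∨ safe) = {1, 2, 4, 6}
Sat((¬busy ∨ full) → (full ∨ safe)) = {0, 1, 2, 4, 5, 6}
Sat(EX ((¬busy ∨ full) → (full ∨ safe))) = {s : some successor in {0, 1, 2, 4, 5, 6}} = {0, 1, 2, 3, 4, 6}
5 ∉ Sat(EX ((¬busy ∨ full) → (full ∨ safe))) = {0, 1, 2, 3, 4, 6}, so the formula does not hold at 5.

No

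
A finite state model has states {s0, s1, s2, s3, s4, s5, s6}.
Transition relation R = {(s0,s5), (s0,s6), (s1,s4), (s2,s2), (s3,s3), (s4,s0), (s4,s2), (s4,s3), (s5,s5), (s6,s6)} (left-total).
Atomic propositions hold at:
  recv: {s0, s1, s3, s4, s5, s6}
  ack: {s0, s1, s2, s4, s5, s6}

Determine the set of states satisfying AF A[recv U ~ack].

Sat(~ack) = {s3}
A[recv U ~ack]: least fixpoint, start Z0 = Sat(~ack) = {s3}, add states in Sat(recv) with every successor in Z. Already a fixed point.
Sat(A[recv U ~ack]) = {s3}
AF A[recv U ~ack]: least fixpoint, start Z0 = {s3}, add states with every successor in Z. Already a fixed point.
Sat(AF A[recv U ~ack]) = {s3}

{s3}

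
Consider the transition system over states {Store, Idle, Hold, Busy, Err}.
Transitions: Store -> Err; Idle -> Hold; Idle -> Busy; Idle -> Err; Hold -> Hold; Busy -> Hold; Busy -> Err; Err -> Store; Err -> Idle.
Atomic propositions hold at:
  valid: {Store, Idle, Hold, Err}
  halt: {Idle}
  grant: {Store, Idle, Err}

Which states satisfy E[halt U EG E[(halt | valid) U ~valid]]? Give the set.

Sat(halt | valid) = {Store, Idle, Hold, Err}
Sat(~valid) = {Busy}
E[(halt | valid) U ~valid]: least fixpoint, start Z0 = Sat(~valid) = {Busy}, add states in Sat(halt | valid) with some successor in Z. Z1 = {Idle, Busy}; Z2 = {Idle, Busy, Err}; Z3 = {Store, Idle, Busy, Err}; fixed.
Sat(E[(halt | valid) U ~valid]) = {Store, Idle, Busy, Err}
EG E[(halt | valid) U ~valid]: greatest fixpoint, start Z0 = {Store, Idle, Busy, Err}, keep only states in Sat with some successor in Z. Already a fixed point.
Sat(EG E[(halt | valid) U ~valid]) = {Store, Idle, Busy, Err}
E[halt U EG E[(halt | valid) U ~valid]]: least fixpoint, start Z0 = Sat(EG E[(halt | valid) U ~valid]) = {Store, Idle, Busy, Err}, add states in Sat(halt) with some successor in Z. Already a fixed point.
Sat(E[halt U EG E[(halt | valid) U ~valid]]) = {Store, Idle, Busy, Err}

{Store, Idle, Busy, Err}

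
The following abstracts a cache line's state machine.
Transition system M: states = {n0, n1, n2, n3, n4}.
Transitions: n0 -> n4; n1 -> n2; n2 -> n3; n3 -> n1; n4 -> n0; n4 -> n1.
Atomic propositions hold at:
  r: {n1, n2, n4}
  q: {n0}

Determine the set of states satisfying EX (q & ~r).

{n4}

Sat(~r) = {n0, n3}
Sat(q & ~r) = {n0}
Sat(EX (q & ~r)) = {s : some successor in {n0}} = {n4}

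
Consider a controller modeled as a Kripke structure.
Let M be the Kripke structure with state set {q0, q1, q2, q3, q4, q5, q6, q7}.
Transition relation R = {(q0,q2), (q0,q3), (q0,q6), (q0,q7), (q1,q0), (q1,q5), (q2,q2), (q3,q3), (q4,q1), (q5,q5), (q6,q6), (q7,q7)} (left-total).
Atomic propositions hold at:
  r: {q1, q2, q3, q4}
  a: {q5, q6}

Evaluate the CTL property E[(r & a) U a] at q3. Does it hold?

Sat(r & a) = ∅
E[(r & a) U a]: least fixpoint, start Z0 = Sat(a) = {q5, q6}, add states in Sat(r & a) with some successor in Z. Already a fixed point.
Sat(E[(r & a) U a]) = {q5, q6}
q3 ∉ Sat(E[(r & a) U a]) = {q5, q6}, so the formula does not hold at q3.

No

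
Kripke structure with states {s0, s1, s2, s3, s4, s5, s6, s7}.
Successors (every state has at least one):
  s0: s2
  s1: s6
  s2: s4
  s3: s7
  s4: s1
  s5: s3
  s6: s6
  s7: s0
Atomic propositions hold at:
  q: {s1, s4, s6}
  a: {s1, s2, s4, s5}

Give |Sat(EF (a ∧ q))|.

7

Sat(a ∧ q) = {s1, s4}
EF (a ∧ q): least fixpoint, start Z0 = {s1, s4}, add states with some successor in Z. Z1 = {s1, s2, s4}; Z2 = {s0, s1, s2, s4}; Z3 = {s0, s1, s2, s4, s7}; Z4 = {s0, s1, s2, s3, s4, s7}; Z5 = {s0, s1, s2, s3, s4, s5, s7}; fixed.
Sat(EF (a ∧ q)) = {s0, s1, s2, s3, s4, s5, s7}
|Sat(EF (a ∧ q))| = |{s0, s1, s2, s3, s4, s5, s7}| = 7.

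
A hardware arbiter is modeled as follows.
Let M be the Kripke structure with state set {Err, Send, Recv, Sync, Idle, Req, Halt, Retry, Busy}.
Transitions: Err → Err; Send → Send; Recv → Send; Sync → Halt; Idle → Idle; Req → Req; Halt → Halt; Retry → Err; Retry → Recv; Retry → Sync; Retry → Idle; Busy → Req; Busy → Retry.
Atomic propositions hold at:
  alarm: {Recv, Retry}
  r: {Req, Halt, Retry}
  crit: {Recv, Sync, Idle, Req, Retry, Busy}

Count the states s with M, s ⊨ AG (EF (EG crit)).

EG crit: greatest fixpoint, start Z0 = {Recv, Sync, Idle, Req, Retry, Busy}, keep only states in Sat with some successor in Z. Z1 = {Idle, Req, Retry, Busy}; fixed.
Sat(EG crit) = {Idle, Req, Retry, Busy}
EF (EG crit): least fixpoint, start Z0 = {Idle, Req, Retry, Busy}, add states with some successor in Z. Already a fixed point.
Sat(EF (EG crit)) = {Idle, Req, Retry, Busy}
AG (EF (EG crit)): greatest fixpoint, start Z0 = {Idle, Req, Retry, Busy}, keep only states in Sat with every successor in Z. Z1 = {Idle, Req, Busy}; Z2 = {Idle, Req}; fixed.
Sat(AG (EF (EG crit))) = {Idle, Req}
|Sat(AG (EF (EG crit)))| = |{Idle, Req}| = 2.

2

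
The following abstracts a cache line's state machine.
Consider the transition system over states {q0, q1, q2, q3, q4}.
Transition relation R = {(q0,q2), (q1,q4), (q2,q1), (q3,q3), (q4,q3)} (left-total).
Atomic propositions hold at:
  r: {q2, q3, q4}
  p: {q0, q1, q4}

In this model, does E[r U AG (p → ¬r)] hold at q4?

Yes

Sat(¬r) = {q0, q1}
Sat(p → ¬r) = {q0, q1, q2, q3}
AG (p → ¬r): greatest fixpoint, start Z0 = {q0, q1, q2, q3}, keep only states in Sat with every successor in Z. Z1 = {q0, q2, q3}; Z2 = {q0, q3}; Z3 = {q3}; fixed.
Sat(AG (p → ¬r)) = {q3}
E[r U AG (p → ¬r)]: least fixpoint, start Z0 = Sat(AG (p → ¬r)) = {q3}, add states in Sat(r) with some successor in Z. Z1 = {q3, q4}; fixed.
Sat(E[r U AG (p → ¬r)]) = {q3, q4}
q4 ∈ Sat(E[r U AG (p → ¬r)]) = {q3, q4}, so the formula holds at q4.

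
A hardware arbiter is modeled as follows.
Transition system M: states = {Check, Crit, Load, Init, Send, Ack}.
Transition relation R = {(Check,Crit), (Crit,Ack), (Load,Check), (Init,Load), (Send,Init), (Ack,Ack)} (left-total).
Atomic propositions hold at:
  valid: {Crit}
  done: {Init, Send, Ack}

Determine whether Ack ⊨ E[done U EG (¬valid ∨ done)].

Yes

Sat(¬valid) = {Check, Load, Init, Send, Ack}
Sat(¬valid ∨ done) = {Check, Load, Init, Send, Ack}
EG (¬valid ∨ done): greatest fixpoint, start Z0 = {Check, Load, Init, Send, Ack}, keep only states in Sat with some successor in Z. Z1 = {Load, Init, Send, Ack}; Z2 = {Init, Send, Ack}; Z3 = {Send, Ack}; Z4 = {Ack}; fixed.
Sat(EG (¬valid ∨ done)) = {Ack}
E[done U EG (¬valid ∨ done)]: least fixpoint, start Z0 = Sat(EG (¬valid ∨ done)) = {Ack}, add states in Sat(done) with some successor in Z. Already a fixed point.
Sat(E[done U EG (¬valid ∨ done)]) = {Ack}
Ack ∈ Sat(E[done U EG (¬valid ∨ done)]) = {Ack}, so the formula holds at Ack.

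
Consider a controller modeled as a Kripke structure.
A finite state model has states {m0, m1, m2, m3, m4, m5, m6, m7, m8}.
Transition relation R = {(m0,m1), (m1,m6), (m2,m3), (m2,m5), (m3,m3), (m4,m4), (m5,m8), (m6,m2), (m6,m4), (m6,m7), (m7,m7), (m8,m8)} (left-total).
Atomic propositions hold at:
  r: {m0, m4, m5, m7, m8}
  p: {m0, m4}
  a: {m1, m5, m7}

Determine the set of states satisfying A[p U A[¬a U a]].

Sat(¬a) = {m0, m2, m3, m4, m6, m8}
A[¬a U a]: least fixpoint, start Z0 = Sat(a) = {m1, m5, m7}, add states in Sat(¬a) with every successor in Z. Z1 = {m0, m1, m5, m7}; fixed.
Sat(A[¬a U a]) = {m0, m1, m5, m7}
A[p U A[¬a U a]]: least fixpoint, start Z0 = Sat(A[¬a U a]) = {m0, m1, m5, m7}, add states in Sat(p) with every successor in Z. Already a fixed point.
Sat(A[p U A[¬a U a]]) = {m0, m1, m5, m7}

{m0, m1, m5, m7}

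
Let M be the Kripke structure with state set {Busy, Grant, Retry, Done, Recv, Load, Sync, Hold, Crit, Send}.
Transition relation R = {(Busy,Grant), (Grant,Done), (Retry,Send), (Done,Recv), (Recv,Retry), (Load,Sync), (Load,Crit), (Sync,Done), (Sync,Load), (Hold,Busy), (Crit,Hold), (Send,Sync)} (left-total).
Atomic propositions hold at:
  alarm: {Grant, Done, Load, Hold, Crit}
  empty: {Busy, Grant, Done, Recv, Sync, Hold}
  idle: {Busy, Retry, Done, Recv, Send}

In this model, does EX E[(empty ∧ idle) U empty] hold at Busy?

Sat(empty ∧ idle) = {Busy, Done, Recv}
E[(empty ∧ idle) U empty]: least fixpoint, start Z0 = Sat(empty) = {Busy, Grant, Done, Recv, Sync, Hold}, add states in Sat(empty ∧ idle) with some successor in Z. Already a fixed point.
Sat(E[(empty ∧ idle) U empty]) = {Busy, Grant, Done, Recv, Sync, Hold}
Sat(EX E[(empty ∧ idle) U empty]) = {s : some successor in {Busy, Grant, Done, Recv, Sync, Hold}} = {Busy, Grant, Done, Load, Sync, Hold, Crit, Send}
Busy ∈ Sat(EX E[(empty ∧ idle) U empty]) = {Busy, Grant, Done, Load, Sync, Hold, Crit, Send}, so the formula holds at Busy.

Yes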